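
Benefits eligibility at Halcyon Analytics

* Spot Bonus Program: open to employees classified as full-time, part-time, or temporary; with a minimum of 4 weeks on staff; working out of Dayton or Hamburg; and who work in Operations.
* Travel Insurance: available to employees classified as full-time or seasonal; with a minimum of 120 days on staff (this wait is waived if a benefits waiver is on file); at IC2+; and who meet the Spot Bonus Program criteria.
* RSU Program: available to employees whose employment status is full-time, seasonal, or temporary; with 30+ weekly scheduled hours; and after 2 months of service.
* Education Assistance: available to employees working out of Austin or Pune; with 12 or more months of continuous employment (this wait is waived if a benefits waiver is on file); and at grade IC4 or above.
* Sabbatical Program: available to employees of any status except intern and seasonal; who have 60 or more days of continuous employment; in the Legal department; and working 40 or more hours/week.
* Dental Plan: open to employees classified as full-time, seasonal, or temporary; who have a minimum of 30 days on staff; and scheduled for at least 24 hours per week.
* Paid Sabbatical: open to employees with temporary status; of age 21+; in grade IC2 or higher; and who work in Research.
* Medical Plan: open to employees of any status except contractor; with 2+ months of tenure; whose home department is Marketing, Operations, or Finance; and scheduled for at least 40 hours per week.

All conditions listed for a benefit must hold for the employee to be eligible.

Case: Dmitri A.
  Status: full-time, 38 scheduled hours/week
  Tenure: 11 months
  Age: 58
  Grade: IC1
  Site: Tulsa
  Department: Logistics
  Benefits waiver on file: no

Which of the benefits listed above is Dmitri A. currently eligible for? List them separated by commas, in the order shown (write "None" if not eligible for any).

Spot Bonus Program — status full-time ✓; service 11 months ≥ 4 weeks (≈28 days) ✓; site Tulsa ✗ (not Dayton or Hamburg) → not eligible.
Travel Insurance — status full-time ✓; no waiver, service 11 months ≥ 120 days ✓; grade IC1 < IC2 ✗ → not eligible.
RSU Program — status full-time ✓; 38 hrs/wk ≥ 30 ✓; service 11 months ≥ 2 months ✓ → eligible.
Education Assistance — site Tulsa ✗ (not Austin or Pune) → not eligible.
Sabbatical Program — status full-time ✓ (not excluded); service 11 months ≥ 60 days ✓; dept Logistics ✗ → not eligible.
Dental Plan — status full-time ✓; service 11 months ≥ 30 days ✓; 38 hrs/wk ≥ 24 ✓ → eligible.
Paid Sabbatical — status full-time ✗ (requires temporary) → not eligible.
Medical Plan — status full-time ✓ (not excluded); service 11 months ≥ 2 months ✓; dept Logistics ✗ → not eligible.

RSU Program, Dental Plan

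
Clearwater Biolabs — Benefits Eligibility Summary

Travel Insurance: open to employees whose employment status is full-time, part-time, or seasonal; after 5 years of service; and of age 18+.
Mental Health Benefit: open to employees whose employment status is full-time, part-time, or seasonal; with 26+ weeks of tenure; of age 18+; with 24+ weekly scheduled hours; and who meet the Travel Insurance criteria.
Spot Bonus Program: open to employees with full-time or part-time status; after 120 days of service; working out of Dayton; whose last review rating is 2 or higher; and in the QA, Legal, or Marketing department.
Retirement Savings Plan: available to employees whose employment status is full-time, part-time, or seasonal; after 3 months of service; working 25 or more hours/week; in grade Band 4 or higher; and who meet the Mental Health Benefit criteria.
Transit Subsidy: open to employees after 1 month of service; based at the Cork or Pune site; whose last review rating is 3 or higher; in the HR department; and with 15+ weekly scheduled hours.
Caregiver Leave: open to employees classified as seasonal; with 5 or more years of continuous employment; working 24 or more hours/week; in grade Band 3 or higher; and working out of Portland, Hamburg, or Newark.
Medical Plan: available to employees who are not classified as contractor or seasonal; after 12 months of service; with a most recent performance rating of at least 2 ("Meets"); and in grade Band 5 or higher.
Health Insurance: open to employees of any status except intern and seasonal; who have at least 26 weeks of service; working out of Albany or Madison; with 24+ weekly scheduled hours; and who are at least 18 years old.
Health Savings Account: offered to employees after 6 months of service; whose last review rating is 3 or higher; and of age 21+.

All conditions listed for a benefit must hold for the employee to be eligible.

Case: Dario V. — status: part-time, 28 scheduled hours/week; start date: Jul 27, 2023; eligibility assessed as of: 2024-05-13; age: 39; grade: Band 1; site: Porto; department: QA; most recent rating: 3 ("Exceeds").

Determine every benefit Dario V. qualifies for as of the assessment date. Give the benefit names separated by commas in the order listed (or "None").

Service from Jul 27, 2023 to 2024-05-13: 291 days.
Travel Insurance — status part-time ✓; service 291 days < 5 years (≈1825 days) ✗ → not eligible.
Mental Health Benefit — status part-time ✓; service 291 days ≥ 26 weeks (≈182 days) ✓; age 39 ≥ 18 ✓; 28 hrs/wk ≥ 24 ✓; not eligible for Travel Insurance ✗ → not eligible.
Spot Bonus Program — status part-time ✓; service 291 days ≥ 120 days ✓; site Porto ✗ (not Dayton) → not eligible.
Retirement Savings Plan — status part-time ✓; service 291 days ≥ 3 months (≈90 days) ✓; 28 hrs/wk ≥ 25 ✓; grade Band 1 < Band 4 ✗ → not eligible.
Transit Subsidy — service 291 days ≥ 1 month (≈30 days) ✓; site Porto ✗ (not Cork or Pune) → not eligible.
Caregiver Leave — status part-time ✗ (requires seasonal) → not eligible.
Medical Plan — status part-time ✓ (not excluded); service 291 days < 12 months (≈360 days) ✗ → not eligible.
Health Insurance — status part-time ✓ (not excluded); service 291 days ≥ 26 weeks (≈182 days) ✓; site Porto ✗ (not Albany or Madison) → not eligible.
Health Savings Account — service 291 days ≥ 6 months (≈180 days) ✓; rating 3 ≥ 3 ✓; age 39 ≥ 21 ✓ → eligible.

Health Savings Account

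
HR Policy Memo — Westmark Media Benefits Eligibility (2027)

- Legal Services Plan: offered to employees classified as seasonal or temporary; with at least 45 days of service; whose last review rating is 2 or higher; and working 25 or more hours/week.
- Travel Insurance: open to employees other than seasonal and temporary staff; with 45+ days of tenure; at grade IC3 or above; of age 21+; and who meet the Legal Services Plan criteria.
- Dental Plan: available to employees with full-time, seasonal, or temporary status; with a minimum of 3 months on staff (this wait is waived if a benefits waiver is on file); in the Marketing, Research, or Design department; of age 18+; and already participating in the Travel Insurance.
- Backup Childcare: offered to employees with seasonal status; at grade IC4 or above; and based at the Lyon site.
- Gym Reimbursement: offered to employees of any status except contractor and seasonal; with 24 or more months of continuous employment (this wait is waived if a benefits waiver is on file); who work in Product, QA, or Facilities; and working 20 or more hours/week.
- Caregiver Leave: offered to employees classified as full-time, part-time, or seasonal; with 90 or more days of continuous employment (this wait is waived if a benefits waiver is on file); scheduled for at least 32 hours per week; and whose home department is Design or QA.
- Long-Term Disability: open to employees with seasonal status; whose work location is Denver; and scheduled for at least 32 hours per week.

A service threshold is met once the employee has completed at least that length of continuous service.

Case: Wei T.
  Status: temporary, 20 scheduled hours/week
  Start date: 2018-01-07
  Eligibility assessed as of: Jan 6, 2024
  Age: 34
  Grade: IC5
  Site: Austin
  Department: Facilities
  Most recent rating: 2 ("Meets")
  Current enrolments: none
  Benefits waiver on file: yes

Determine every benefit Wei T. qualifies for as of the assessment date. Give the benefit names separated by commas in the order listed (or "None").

Service from 2018-01-07 to Jan 6, 2024: 2190 days.
Legal Services Plan — status temporary ✓; service 2190 days ≥ 45 days ✓; rating 2 ≥ 2 ✓; 20 hrs/wk < 25 ✗ → not eligible.
Travel Insurance — status temporary ✗ (excluded) → not eligible.
Dental Plan — status temporary ✓; benefits waiver on file ✓; dept Facilities ✗ → not eligible.
Backup Childcare — status temporary ✗ (requires seasonal) → not eligible.
Gym Reimbursement — status temporary ✓ (not excluded); benefits waiver on file ✓; dept Facilities ✓; 20 hrs/wk ≥ 20 ✓ → eligible.
Caregiver Leave — status temporary ✗ (requires full-time, part-time, or seasonal) → not eligible.
Long-Term Disability — status temporary ✗ (requires seasonal) → not eligible.

Gym Reimbursement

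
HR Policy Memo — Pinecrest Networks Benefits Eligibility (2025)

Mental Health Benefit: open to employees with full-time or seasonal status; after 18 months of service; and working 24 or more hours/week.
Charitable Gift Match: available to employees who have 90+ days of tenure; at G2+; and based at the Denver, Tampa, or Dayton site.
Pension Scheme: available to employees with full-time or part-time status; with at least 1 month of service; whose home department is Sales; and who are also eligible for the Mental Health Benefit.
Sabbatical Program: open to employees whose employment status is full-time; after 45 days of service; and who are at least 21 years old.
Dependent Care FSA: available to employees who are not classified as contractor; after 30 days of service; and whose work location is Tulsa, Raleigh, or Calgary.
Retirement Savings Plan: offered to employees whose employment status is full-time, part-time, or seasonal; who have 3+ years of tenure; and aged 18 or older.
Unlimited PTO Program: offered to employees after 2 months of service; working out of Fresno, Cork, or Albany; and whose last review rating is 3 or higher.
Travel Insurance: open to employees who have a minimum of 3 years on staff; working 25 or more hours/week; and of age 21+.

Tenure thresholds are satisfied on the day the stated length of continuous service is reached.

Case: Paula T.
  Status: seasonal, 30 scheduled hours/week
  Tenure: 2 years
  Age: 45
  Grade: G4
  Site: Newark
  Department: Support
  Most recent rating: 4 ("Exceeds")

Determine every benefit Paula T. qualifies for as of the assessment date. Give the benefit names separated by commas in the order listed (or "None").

Mental Health Benefit — status seasonal ✓; service 2 years ≥ 18 months (≈540 days) ✓; 30 hrs/wk ≥ 24 ✓ → eligible.
Charitable Gift Match — service 2 years ≥ 90 days ✓; grade G4 ≥ G2 ✓; site Newark ✗ (not Denver, Tampa, or Dayton) → not eligible.
Pension Scheme — status seasonal ✗ (requires full-time or part-time) → not eligible.
Sabbatical Program — status seasonal ✗ (requires full-time) → not eligible.
Dependent Care FSA — status seasonal ✓ (not excluded); service 2 years ≥ 30 days ✓; site Newark ✗ (not Tulsa, Raleigh, or Calgary) → not eligible.
Retirement Savings Plan — status seasonal ✓; service 2 years < 3 years ✗ → not eligible.
Unlimited PTO Program — service 2 years ≥ 2 months (≈60 days) ✓; site Newark ✗ (not Fresno, Cork, or Albany) → not eligible.
Travel Insurance — service 2 years < 3 years ✗ → not eligible.

Mental Health Benefit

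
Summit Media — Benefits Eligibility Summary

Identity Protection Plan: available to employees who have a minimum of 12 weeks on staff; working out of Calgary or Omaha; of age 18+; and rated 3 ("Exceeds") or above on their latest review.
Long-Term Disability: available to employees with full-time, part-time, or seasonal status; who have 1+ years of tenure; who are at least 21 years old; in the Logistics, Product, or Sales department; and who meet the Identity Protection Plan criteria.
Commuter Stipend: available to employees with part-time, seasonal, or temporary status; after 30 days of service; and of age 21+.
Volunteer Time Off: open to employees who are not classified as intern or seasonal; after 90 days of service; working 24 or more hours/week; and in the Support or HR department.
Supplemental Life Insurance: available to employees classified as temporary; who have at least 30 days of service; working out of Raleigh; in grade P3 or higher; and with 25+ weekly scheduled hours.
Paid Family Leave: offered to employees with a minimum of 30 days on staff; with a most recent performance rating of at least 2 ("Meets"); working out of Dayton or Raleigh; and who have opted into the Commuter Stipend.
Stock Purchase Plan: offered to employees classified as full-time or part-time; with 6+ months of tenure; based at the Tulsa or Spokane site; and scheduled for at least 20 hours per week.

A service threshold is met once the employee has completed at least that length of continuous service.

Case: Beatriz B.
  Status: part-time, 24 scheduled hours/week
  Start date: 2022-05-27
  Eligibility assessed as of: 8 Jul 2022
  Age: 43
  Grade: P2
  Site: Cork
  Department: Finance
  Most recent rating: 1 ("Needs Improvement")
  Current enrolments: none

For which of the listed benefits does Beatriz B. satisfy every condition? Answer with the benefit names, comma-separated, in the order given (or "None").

Commuter Stipend

Service from 2022-05-27 to 8 Jul 2022: 42 days.
Identity Protection Plan — service 42 days < 12 weeks (≈84 days) ✗ → not eligible.
Long-Term Disability — status part-time ✓; service 42 days < 1 year (≈365 days) ✗ → not eligible.
Commuter Stipend — status part-time ✓; service 42 days ≥ 30 days ✓; age 43 ≥ 21 ✓ → eligible.
Volunteer Time Off — status part-time ✓ (not excluded); service 42 days < 90 days ✗ → not eligible.
Supplemental Life Insurance — status part-time ✗ (requires temporary) → not eligible.
Paid Family Leave — service 42 days ≥ 30 days ✓; rating 1 < 2 ✗ → not eligible.
Stock Purchase Plan — status part-time ✓; service 42 days < 6 months (≈180 days) ✗ → not eligible.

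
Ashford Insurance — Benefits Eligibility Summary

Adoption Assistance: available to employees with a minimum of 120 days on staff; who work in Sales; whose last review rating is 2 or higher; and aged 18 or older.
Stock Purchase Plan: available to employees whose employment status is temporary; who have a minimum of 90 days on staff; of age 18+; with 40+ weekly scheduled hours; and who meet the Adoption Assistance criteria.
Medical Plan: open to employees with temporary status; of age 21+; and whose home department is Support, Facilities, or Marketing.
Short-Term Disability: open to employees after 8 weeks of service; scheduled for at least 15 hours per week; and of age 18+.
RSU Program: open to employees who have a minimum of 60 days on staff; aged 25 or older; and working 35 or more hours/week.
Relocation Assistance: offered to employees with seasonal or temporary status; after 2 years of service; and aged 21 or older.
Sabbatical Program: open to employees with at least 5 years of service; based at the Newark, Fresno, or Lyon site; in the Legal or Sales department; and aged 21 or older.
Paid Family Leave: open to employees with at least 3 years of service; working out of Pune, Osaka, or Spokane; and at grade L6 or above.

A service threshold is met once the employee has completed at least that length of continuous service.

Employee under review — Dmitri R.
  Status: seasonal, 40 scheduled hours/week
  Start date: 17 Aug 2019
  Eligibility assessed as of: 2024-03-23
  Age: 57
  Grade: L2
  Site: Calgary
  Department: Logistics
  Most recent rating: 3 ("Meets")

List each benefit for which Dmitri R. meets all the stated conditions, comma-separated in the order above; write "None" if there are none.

Short-Term Disability, RSU Program, Relocation Assistance

Service from 17 Aug 2019 to 2024-03-23: 1680 days.
Adoption Assistance — service 1680 days ≥ 120 days ✓; dept Logistics ✗ → not eligible.
Stock Purchase Plan — status seasonal ✗ (requires temporary) → not eligible.
Medical Plan — status seasonal ✗ (requires temporary) → not eligible.
Short-Term Disability — service 1680 days ≥ 8 weeks (≈56 days) ✓; 40 hrs/wk ≥ 15 ✓; age 57 ≥ 18 ✓ → eligible.
RSU Program — service 1680 days ≥ 60 days ✓; age 57 ≥ 25 ✓; 40 hrs/wk ≥ 35 ✓ → eligible.
Relocation Assistance — status seasonal ✓; service 1680 days ≥ 2 years (≈730 days) ✓; age 57 ≥ 21 ✓ → eligible.
Sabbatical Program — service 1680 days < 5 years (≈1825 days) ✗ → not eligible.
Paid Family Leave — service 1680 days ≥ 3 years (≈1095 days) ✓; site Calgary ✗ (not Pune, Osaka, or Spokane) → not eligible.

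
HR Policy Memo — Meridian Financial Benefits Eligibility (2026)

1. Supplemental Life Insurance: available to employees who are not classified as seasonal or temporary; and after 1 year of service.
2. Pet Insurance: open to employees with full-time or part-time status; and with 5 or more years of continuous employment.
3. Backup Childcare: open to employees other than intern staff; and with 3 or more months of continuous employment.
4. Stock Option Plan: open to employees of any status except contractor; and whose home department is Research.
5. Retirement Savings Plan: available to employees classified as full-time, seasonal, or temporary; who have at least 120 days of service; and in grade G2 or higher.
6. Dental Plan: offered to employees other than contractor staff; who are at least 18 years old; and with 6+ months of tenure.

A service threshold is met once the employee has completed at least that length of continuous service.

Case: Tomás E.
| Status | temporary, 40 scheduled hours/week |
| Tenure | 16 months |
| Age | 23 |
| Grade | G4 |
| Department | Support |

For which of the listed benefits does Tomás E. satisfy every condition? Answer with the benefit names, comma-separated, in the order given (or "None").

Backup Childcare, Retirement Savings Plan, Dental Plan

Supplemental Life Insurance — status temporary ✗ (excluded) → not eligible.
Pet Insurance — status temporary ✗ (requires full-time or part-time) → not eligible.
Backup Childcare — status temporary ✓ (not excluded); service 16 months ≥ 3 months ✓ → eligible.
Stock Option Plan — status temporary ✓ (not excluded); dept Support ✗ → not eligible.
Retirement Savings Plan — status temporary ✓; service 16 months ≥ 120 days ✓; grade G4 ≥ G2 ✓ → eligible.
Dental Plan — status temporary ✓ (not excluded); age 23 ≥ 18 ✓; service 16 months ≥ 6 months ✓ → eligible.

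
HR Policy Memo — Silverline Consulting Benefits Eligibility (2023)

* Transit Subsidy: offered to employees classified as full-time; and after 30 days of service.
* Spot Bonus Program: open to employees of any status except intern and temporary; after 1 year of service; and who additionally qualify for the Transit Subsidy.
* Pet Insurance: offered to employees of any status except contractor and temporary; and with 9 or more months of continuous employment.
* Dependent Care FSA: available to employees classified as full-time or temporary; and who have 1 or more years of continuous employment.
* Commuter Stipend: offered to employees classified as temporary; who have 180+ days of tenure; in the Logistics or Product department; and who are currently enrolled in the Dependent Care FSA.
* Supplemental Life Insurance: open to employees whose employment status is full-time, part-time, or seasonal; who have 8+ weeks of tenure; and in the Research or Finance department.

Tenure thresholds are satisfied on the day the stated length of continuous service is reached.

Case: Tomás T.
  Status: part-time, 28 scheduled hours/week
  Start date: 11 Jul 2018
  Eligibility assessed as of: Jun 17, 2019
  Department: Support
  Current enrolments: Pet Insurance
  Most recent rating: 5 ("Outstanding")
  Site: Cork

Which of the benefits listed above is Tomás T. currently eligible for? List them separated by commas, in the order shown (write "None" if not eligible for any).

Service from 11 Jul 2018 to Jun 17, 2019: 341 days.
Transit Subsidy — status part-time ✗ (requires full-time) → not eligible.
Spot Bonus Program — status part-time ✓ (not excluded); service 341 days < 1 year (≈365 days) ✗ → not eligible.
Pet Insurance — status part-time ✓ (not excluded); service 341 days ≥ 9 months (≈270 days) ✓ → eligible.
Dependent Care FSA — status part-time ✗ (requires full-time or temporary) → not eligible.
Commuter Stipend — status part-time ✗ (requires temporary) → not eligible.
Supplemental Life Insurance — status part-time ✓; service 341 days ≥ 8 weeks (≈56 days) ✓; dept Support ✗ → not eligible.

Pet Insurance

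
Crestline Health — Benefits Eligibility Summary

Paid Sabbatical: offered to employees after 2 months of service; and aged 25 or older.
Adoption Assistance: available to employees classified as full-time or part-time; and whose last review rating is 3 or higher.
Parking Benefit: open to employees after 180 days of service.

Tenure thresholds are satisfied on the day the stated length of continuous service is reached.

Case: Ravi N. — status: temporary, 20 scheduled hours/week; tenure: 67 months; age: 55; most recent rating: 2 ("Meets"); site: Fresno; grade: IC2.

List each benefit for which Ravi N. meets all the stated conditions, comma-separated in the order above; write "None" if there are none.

Paid Sabbatical — service 67 months ≥ 2 months ✓; age 55 ≥ 25 ✓ → eligible.
Adoption Assistance — status temporary ✗ (requires full-time or part-time) → not eligible.
Parking Benefit — service 67 months ≥ 180 days ✓ → eligible.

Paid Sabbatical, Parking Benefit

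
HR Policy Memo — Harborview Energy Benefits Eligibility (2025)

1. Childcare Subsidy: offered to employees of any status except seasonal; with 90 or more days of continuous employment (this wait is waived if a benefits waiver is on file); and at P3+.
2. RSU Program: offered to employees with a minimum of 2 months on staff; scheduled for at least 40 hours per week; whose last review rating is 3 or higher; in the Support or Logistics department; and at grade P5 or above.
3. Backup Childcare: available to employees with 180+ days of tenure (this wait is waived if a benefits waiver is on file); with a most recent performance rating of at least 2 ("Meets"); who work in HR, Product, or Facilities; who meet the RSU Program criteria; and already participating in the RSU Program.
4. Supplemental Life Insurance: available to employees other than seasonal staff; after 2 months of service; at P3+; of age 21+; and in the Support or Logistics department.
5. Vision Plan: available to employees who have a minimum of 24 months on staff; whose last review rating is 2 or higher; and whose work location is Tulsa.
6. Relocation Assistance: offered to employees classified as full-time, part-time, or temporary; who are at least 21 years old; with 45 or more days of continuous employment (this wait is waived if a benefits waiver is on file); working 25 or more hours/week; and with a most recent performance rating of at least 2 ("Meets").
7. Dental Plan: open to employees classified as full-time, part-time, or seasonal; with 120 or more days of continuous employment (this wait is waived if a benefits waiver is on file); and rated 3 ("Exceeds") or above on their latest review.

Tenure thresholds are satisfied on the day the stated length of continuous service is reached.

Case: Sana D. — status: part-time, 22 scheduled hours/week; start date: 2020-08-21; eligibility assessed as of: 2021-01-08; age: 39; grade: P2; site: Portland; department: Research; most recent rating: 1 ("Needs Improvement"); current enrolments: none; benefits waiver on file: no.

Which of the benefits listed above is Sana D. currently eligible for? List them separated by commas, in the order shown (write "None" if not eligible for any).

Service from 2020-08-21 to 2021-01-08: 140 days.
Childcare Subsidy — status part-time ✓ (not excluded); no waiver, service 140 days ≥ 90 days ✓; grade P2 < P3 ✗ → not eligible.
RSU Program — service 140 days ≥ 2 months (≈60 days) ✓; 22 hrs/wk < 40 ✗ → not eligible.
Backup Childcare — no waiver, service 140 days < 180 days ✗ → not eligible.
Supplemental Life Insurance — status part-time ✓ (not excluded); service 140 days ≥ 2 months (≈60 days) ✓; grade P2 < P3 ✗ → not eligible.
Vision Plan — service 140 days < 24 months (≈720 days) ✗ → not eligible.
Relocation Assistance — status part-time ✓; age 39 ≥ 21 ✓; no waiver, service 140 days ≥ 45 days ✓; 22 hrs/wk < 25 ✗ → not eligible.
Dental Plan — status part-time ✓; no waiver, service 140 days ≥ 120 days ✓; rating 1 < 3 ✗ → not eligible.

None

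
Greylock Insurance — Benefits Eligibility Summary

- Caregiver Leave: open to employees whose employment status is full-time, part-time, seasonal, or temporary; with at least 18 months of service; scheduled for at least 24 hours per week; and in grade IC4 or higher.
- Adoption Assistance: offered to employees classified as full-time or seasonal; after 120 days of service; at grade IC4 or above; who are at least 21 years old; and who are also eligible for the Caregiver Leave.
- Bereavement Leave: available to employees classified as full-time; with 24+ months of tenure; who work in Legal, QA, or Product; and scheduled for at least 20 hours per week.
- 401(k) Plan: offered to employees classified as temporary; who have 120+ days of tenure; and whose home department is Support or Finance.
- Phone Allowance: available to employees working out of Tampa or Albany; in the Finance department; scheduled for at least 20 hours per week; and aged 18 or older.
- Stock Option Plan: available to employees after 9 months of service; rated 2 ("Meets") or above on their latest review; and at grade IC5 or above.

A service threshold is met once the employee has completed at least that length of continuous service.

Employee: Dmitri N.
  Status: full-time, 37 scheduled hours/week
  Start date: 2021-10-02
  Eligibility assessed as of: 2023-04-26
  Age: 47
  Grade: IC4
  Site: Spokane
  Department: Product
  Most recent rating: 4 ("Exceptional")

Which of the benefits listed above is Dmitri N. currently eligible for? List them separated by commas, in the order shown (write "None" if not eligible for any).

Service from 2021-10-02 to 2023-04-26: 571 days.
Caregiver Leave — status full-time ✓; service 571 days ≥ 18 months (≈540 days) ✓; 37 hrs/wk ≥ 24 ✓; grade IC4 ≥ IC4 ✓ → eligible.
Adoption Assistance — status full-time ✓; service 571 days ≥ 120 days ✓; grade IC4 ≥ IC4 ✓; age 47 ≥ 21 ✓; eligible for Caregiver Leave ✓ → eligible.
Bereavement Leave — status full-time ✓; service 571 days < 24 months (≈720 days) ✗ → not eligible.
401(k) Plan — status full-time ✗ (requires temporary) → not eligible.
Phone Allowance — site Spokane ✗ (not Tampa or Albany) → not eligible.
Stock Option Plan — service 571 days ≥ 9 months (≈270 days) ✓; rating 4 ≥ 2 ✓; grade IC4 < IC5 ✗ → not eligible.

Caregiver Leave, Adoption Assistance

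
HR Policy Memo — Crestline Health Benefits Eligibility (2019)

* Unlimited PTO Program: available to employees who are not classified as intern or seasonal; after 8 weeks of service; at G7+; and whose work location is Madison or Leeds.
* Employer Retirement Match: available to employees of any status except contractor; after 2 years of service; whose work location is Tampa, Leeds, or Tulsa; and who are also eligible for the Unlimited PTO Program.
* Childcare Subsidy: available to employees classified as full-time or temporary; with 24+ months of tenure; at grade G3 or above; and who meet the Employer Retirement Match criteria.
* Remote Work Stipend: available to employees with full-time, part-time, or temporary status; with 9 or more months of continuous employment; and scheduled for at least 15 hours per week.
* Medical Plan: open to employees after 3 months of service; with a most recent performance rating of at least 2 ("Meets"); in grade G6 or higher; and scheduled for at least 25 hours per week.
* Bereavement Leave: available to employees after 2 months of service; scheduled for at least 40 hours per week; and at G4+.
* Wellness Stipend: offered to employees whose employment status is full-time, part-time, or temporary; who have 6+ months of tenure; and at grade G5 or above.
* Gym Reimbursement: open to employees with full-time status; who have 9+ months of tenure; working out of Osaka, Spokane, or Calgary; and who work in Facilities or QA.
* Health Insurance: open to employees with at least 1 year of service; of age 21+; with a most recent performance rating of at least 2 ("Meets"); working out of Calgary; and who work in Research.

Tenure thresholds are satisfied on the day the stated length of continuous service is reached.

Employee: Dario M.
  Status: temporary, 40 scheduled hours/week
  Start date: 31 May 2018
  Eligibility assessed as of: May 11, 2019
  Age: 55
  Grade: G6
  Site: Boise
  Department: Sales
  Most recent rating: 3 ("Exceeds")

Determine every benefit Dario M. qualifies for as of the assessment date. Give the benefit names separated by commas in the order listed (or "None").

Remote Work Stipend, Medical Plan, Bereavement Leave, Wellness Stipend

Service from 31 May 2018 to May 11, 2019: 345 days.
Unlimited PTO Program — status temporary ✓ (not excluded); service 345 days ≥ 8 weeks (≈56 days) ✓; grade G6 < G7 ✗ → not eligible.
Employer Retirement Match — status temporary ✓ (not excluded); service 345 days < 2 years (≈730 days) ✗ → not eligible.
Childcare Subsidy — status temporary ✓; service 345 days < 24 months (≈720 days) ✗ → not eligible.
Remote Work Stipend — status temporary ✓; service 345 days ≥ 9 months (≈270 days) ✓; 40 hrs/wk ≥ 15 ✓ → eligible.
Medical Plan — service 345 days ≥ 3 months (≈90 days) ✓; rating 3 ≥ 2 ✓; grade G6 ≥ G6 ✓; 40 hrs/wk ≥ 25 ✓ → eligible.
Bereavement Leave — service 345 days ≥ 2 months (≈60 days) ✓; 40 hrs/wk ≥ 40 ✓; grade G6 ≥ G4 ✓ → eligible.
Wellness Stipend — status temporary ✓; service 345 days ≥ 6 months (≈180 days) ✓; grade G6 ≥ G5 ✓ → eligible.
Gym Reimbursement — status temporary ✗ (requires full-time) → not eligible.
Health Insurance — service 345 days < 1 year (≈365 days) ✗ → not eligible.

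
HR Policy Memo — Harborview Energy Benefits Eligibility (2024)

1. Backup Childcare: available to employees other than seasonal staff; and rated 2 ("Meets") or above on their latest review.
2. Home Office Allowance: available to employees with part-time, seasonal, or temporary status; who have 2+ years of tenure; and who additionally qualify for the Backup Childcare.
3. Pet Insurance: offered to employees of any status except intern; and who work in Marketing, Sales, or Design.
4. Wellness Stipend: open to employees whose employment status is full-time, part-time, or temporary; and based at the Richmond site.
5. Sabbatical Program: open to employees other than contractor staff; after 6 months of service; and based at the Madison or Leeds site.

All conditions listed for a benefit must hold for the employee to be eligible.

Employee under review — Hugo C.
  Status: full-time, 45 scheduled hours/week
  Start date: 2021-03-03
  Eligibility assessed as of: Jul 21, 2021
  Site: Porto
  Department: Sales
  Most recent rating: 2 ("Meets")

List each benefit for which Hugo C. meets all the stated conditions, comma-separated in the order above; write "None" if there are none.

Service from 2021-03-03 to Jul 21, 2021: 140 days.
Backup Childcare — status full-time ✓ (not excluded); rating 2 ≥ 2 ✓ → eligible.
Home Office Allowance — status full-time ✗ (requires part-time, seasonal, or temporary) → not eligible.
Pet Insurance — status full-time ✓ (not excluded); dept Sales ✓ → eligible.
Wellness Stipend — status full-time ✓; site Porto ✗ (not Richmond) → not eligible.
Sabbatical Program — status full-time ✓ (not excluded); service 140 days < 6 months (≈180 days) ✗ → not eligible.

Backup Childcare, Pet Insurance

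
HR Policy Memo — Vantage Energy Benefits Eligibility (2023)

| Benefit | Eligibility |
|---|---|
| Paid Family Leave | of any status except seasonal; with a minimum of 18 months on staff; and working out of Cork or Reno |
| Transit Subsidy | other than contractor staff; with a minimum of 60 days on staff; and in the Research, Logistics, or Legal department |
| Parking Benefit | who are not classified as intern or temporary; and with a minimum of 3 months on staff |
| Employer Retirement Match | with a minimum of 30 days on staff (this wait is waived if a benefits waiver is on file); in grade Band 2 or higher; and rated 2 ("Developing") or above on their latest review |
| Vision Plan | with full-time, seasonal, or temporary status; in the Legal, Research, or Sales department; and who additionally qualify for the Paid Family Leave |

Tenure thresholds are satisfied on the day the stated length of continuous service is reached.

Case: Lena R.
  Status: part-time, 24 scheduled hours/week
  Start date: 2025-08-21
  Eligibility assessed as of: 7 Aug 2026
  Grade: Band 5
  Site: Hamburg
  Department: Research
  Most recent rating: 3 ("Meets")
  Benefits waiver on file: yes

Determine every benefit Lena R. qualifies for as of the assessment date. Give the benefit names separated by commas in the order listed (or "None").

Service from 2025-08-21 to 7 Aug 2026: 351 days.
Paid Family Leave — status part-time ✓ (not excluded); service 351 days < 18 months (≈540 days) ✗ → not eligible.
Transit Subsidy — status part-time ✓ (not excluded); service 351 days ≥ 60 days ✓; dept Research ✓ → eligible.
Parking Benefit — status part-time ✓ (not excluded); service 351 days ≥ 3 months (≈90 days) ✓ → eligible.
Employer Retirement Match — benefits waiver on file ✓; grade Band 5 ≥ Band 2 ✓; rating 3 ≥ 2 ✓ → eligible.
Vision Plan — status part-time ✗ (requires full-time, seasonal, or temporary) → not eligible.

Transit Subsidy, Parking Benefit, Employer Retirement Match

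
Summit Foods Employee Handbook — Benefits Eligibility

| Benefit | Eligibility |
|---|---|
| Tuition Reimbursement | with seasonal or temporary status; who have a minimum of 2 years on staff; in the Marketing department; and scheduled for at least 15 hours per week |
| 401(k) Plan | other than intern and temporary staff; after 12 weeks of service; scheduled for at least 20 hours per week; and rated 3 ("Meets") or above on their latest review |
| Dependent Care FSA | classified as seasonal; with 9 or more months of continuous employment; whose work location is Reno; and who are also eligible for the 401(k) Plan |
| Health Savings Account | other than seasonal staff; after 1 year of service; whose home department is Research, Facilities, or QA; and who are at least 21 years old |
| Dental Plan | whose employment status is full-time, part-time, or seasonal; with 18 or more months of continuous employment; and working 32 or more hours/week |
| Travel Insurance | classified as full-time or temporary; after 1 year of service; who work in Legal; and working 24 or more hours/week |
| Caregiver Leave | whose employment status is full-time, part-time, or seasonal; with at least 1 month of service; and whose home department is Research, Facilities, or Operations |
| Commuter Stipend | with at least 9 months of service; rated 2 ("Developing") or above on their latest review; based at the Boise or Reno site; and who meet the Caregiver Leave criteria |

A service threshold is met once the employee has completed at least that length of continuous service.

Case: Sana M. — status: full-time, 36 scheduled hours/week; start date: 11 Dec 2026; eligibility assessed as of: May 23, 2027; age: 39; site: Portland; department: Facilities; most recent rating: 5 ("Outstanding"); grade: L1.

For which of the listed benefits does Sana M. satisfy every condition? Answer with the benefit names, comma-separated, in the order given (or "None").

401(k) Plan, Caregiver Leave

Service from 11 Dec 2026 to May 23, 2027: 163 days.
Tuition Reimbursement — status full-time ✗ (requires seasonal or temporary) → not eligible.
401(k) Plan — status full-time ✓ (not excluded); service 163 days ≥ 12 weeks (≈84 days) ✓; 36 hrs/wk ≥ 20 ✓; rating 5 ≥ 3 ✓ → eligible.
Dependent Care FSA — status full-time ✗ (requires seasonal) → not eligible.
Health Savings Account — status full-time ✓ (not excluded); service 163 days < 1 year (≈365 days) ✗ → not eligible.
Dental Plan — status full-time ✓; service 163 days < 18 months (≈540 days) ✗ → not eligible.
Travel Insurance — status full-time ✓; service 163 days < 1 year (≈365 days) ✗ → not eligible.
Caregiver Leave — status full-time ✓; service 163 days ≥ 1 month (≈30 days) ✓; dept Facilities ✓ → eligible.
Commuter Stipend — service 163 days < 9 months (≈270 days) ✗ → not eligible.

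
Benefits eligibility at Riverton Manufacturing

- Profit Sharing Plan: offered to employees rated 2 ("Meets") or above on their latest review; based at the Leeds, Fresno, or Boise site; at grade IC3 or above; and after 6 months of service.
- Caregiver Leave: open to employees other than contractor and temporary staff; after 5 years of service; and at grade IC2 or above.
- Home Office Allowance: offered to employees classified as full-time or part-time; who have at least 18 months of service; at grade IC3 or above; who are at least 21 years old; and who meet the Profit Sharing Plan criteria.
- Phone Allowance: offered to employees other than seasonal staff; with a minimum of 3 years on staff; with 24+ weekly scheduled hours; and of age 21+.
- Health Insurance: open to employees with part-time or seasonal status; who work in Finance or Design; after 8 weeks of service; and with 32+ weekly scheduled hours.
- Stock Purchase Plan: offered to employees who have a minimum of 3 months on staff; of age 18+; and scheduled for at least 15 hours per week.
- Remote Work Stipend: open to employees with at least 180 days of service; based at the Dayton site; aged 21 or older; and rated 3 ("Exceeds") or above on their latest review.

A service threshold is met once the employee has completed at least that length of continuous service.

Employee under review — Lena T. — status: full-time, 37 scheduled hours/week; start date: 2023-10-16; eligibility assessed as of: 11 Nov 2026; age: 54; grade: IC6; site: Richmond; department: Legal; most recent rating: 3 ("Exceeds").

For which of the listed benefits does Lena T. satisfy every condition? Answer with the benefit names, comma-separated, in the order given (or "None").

Service from 2023-10-16 to 11 Nov 2026: 1122 days.
Profit Sharing Plan — rating 3 ≥ 2 ✓; site Richmond ✗ (not Leeds, Fresno, or Boise) → not eligible.
Caregiver Leave — status full-time ✓ (not excluded); service 1122 days < 5 years (≈1825 days) ✗ → not eligible.
Home Office Allowance — status full-time ✓; service 1122 days ≥ 18 months (≈540 days) ✓; grade IC6 ≥ IC3 ✓; age 54 ≥ 21 ✓; not eligible for Profit Sharing Plan ✗ → not eligible.
Phone Allowance — status full-time ✓ (not excluded); service 1122 days ≥ 3 years (≈1095 days) ✓; 37 hrs/wk ≥ 24 ✓; age 54 ≥ 21 ✓ → eligible.
Health Insurance — status full-time ✗ (requires part-time or seasonal) → not eligible.
Stock Purchase Plan — service 1122 days ≥ 3 months (≈90 days) ✓; age 54 ≥ 18 ✓; 37 hrs/wk ≥ 15 ✓ → eligible.
Remote Work Stipend — service 1122 days ≥ 180 days ✓; site Richmond ✗ (not Dayton) → not eligible.

Phone Allowance, Stock Purchase Plan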